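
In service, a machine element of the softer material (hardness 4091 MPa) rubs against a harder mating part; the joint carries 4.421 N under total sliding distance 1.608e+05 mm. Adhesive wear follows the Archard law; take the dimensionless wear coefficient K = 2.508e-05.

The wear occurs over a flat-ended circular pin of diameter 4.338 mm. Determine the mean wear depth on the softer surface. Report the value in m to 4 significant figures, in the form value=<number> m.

value=2.949e-07 m

Every step runs at full float precision — the intermediates appear rounded, and one last rounding: four significant figures.
Convert: Sliding distance L = 1.608e+05 mm = 160.8 m.
Convert: Hardness H = 4091 MPa = 4.091e+09 Pa.
Convert: Pin diameter d = 4.338 mm = 0.004338 m. Contact area A = π·d²/4 = π·(0.004338 m)²/4 = 1.478e-05 m².
Expressed in SI base units: W = 4.421 N, H = 4.091e+09 Pa, K = 2.508e-05.
Worn volume V = K·W·L/H = 2.508e-05 · 4.421 · 160.8 / 4.091e+09 = 4.358e-12 m³.
Wear depth h = V/A = 4.358e-12 / 1.478e-05 = 2.949e-07 m.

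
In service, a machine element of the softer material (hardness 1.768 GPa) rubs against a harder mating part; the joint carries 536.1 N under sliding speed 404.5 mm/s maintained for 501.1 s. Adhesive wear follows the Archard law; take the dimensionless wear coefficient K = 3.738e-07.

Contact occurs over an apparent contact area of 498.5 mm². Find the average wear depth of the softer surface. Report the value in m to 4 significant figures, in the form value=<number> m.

value=4.609e-08 m

Each operation keeps full precision. Intermediate values are shown rounded — a lone final rounding: four significant digits.
Convert: Sliding speed v = 404.5 mm/s = 0.4045 m/s. Distance covered L = v·t = 0.4045 m/s × 501.1 s = 202.7 m.
Convert: Hardness H = 1.768 GPa = 1.768e+09 Pa.
Convert: Contact area A = 498.5 mm² = 4.985e-04 m².
Restated in SI base units: W = 536.1 N, H = 1.768e+09 Pa, K = 3.738e-07.
Worn volume V = K·W·L/H = 3.738e-07 · 536.1 · 202.7 / 1.768e+09 = 2.297e-11 m³.
Depth h = V/A = 2.297e-11 / 4.985e-04 = 4.609e-08 m.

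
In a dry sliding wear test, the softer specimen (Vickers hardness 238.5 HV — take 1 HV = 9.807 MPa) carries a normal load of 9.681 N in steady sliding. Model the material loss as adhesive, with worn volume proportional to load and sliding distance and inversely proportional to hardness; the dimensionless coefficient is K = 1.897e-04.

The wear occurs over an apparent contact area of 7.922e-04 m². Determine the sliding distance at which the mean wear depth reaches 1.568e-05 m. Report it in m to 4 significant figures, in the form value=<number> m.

value=1.582e+04 m

Each operation keeps full precision. Printed values are rounded. Rounded once at the end: 4 significant digits.
Hardness H = 238.5 HV × 9.807 MPa/HV = 2339 MPa = 2.339e+09 Pa.
In SI base units: W = 9.681 N, H = 2.339e+09 Pa, K = 1.897e-04.
Wearable volume V_lim = h_lim·A = 1.568e-05 · 7.922e-04 = 1.242e-08 m³.
Thus life L = V_lim·H/(K·W) = 1.242e-08 · 2.339e+09 / (1.897e-04 · 9.681) = 1.582e+04 m.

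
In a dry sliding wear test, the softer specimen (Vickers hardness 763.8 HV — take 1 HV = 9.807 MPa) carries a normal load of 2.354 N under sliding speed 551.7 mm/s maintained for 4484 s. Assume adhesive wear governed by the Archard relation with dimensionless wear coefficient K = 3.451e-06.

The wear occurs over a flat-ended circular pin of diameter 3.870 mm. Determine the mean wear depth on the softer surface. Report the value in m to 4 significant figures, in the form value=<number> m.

value=2.281e-07 m

The intermediates appear rounded — the algebra maintains full float precision, and one last rounding: four significant figures.
Convert: Sliding speed v = 551.7 mm/s = 0.5517 m/s. Distance covered L = v·t = 0.5517 m/s × 4484 s = 2474 m.
Convert: Hardness H = 763.8 HV × 9.807 MPa/HV = 7491 MPa = 7.491e+09 Pa.
Convert: Pin diameter d = 3.870 mm = 0.003870 m. Contact area A = π·d²/4 = π·(0.003870 m)²/4 = 1.176e-05 m².
Collected in SI base units: W = 2.354 N, H = 7.491e+09 Pa, K = 3.451e-06.
Apply Archard: V = K·W·L/H = 3.451e-06 · 2.354 · 2474 / 7.491e+09 = 2.683e-12 m³.
Depth h = V/A = 2.683e-12 / 1.176e-05 = 2.281e-07 m.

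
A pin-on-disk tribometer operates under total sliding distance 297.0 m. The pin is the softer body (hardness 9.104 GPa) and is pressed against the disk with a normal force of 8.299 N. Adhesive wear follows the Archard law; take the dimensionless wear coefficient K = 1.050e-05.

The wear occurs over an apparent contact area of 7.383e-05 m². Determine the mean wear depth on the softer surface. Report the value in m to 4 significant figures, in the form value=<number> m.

value=3.850e-08 m

The computation runs at full float precision, and the intermediates are shown rounded — one final rounding: four significant figures.
Convert: Hardness H = 9.104 GPa = 9.104e+09 Pa.
Restated in SI base units: W = 8.299 N, H = 9.104e+09 Pa, K = 1.050e-05.
By Archard's law, V = K·W·L/H = 1.050e-05 · 8.299 · 297.0 / 9.104e+09 = 2.843e-12 m³.
Wear depth h = V/A = 2.843e-12 / 7.383e-05 = 3.850e-08 m.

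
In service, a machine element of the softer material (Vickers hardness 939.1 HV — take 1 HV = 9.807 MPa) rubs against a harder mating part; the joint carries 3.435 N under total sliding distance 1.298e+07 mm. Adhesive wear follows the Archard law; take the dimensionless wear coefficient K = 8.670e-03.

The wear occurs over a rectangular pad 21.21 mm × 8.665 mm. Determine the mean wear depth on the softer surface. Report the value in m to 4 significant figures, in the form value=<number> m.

value=2.284e-04 m

All arithmetic carries full float precision — the intermediates appear rounded; a lone final rounding: four significant digits.
Total distance L = 1.298e+07 mm = 1.298e+04 m.
Hardness H = 939.1 HV × 9.807 MPa/HV = 9210 MPa = 9.210e+09 Pa.
Pad sides 21.21 mm × 8.665 mm = 0.02121 m × 0.008665 m. Contact area A = 0.02121 m × 0.008665 m = 1.838e-04 m².
Collected in SI base units: W = 3.435 N, H = 9.210e+09 Pa, K = 8.670e-03.
Worn volume V = K·W·L/H = 8.670e-03 · 3.435 · 1.298e+04 / 9.210e+09 = 4.197e-08 m³.
Depth h = V/A = 4.197e-08 / 1.838e-04 = 2.284e-04 m.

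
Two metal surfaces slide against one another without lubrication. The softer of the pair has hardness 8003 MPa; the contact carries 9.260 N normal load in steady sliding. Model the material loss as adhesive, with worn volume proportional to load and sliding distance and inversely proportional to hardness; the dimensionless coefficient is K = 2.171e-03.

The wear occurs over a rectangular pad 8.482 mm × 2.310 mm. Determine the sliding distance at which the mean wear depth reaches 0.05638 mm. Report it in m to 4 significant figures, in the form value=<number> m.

value=439.8 m

Each operation keeps full precision, and shown intermediates are rounded; a single final rounding: four significant figures.
Convert: Hardness H = 8003 MPa = 8.003e+09 Pa.
Convert: Pad sides 8.482 mm × 2.310 mm = 0.008482 m × 0.002310 m. Contact area A = 0.008482 m × 0.002310 m = 1.959e-05 m².
Convert: Depth limit h_lim = 0.05638 mm = 5.638e-05 m.
As SI base values: W = 9.260 N, H = 8.003e+09 Pa, K = 2.171e-03.
Wearable volume V_lim = h_lim·A = 5.638e-05 · 1.959e-05 = 1.105e-09 m³.
Life L = V_lim·H/(K·W) = 1.105e-09 · 8.003e+09 / (2.171e-03 · 9.260) = 439.8 m.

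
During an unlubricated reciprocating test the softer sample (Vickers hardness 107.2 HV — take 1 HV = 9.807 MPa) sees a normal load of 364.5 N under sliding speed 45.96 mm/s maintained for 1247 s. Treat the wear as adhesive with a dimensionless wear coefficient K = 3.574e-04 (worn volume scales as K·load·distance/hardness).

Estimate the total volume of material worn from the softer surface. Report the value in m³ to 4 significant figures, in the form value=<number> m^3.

Each operation carries exact precision — intermediates are shown rounded. Rounded once at the end, at four significant digits.
Sliding speed v = 45.96 mm/s = 0.04596 m/s. Distance covered L = v·t = 0.04596 m/s × 1247 s = 57.31 m.
Hardness H = 107.2 HV × 9.807 MPa/HV = 1051 MPa = 1.051e+09 Pa.
Restated in SI base units: W = 364.5 N, H = 1.051e+09 Pa, K = 3.574e-04.
Archard volume V = K·W·L/H = 3.574e-04 · 364.5 · 57.31 / 1.051e+09 = 7.102e-09 m³.

value=7.102e-09 m^3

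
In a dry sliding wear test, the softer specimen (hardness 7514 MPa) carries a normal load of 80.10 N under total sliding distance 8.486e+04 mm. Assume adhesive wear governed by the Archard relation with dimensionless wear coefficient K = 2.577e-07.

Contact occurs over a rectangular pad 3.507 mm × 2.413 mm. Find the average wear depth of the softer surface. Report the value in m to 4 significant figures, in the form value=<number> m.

value=2.755e-08 m

Intermediates are printed rounded. All working math keeps full float precision; one last rounding, at four significant digits.
Path length L = 8.486e+04 mm = 84.86 m.
Hardness H = 7514 MPa = 7.514e+09 Pa.
Pad sides 3.507 mm × 2.413 mm = 0.003507 m × 0.002413 m. Contact area A = 0.003507 m × 0.002413 m = 8.462e-06 m².
In SI base units: W = 80.10 N, H = 7.514e+09 Pa, K = 2.577e-07.
By Archard's law, V = K·W·L/H = 2.577e-07 · 80.10 · 84.86 / 7.514e+09 = 2.331e-13 m³.
Mean depth h = V/A = 2.331e-13 / 8.462e-06 = 2.755e-08 m.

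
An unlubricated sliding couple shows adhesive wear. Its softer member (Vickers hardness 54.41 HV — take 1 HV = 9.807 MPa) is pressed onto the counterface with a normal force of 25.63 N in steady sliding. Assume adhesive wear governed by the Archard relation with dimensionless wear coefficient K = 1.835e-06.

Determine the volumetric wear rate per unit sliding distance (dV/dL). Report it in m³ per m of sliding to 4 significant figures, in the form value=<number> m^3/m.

Displayed values are rounded, and all arithmetic holds full float precision — a single final rounding, at 4 significant figures.
Hardness H = 54.41 HV × 9.807 MPa/HV = 533.6 MPa = 5.336e+08 Pa.
Collected in SI base units: W = 25.63 N, H = 5.336e+08 Pa, K = 1.835e-06.
The wear rate dV/dL = K·W/H, so: 1.835e-06 · 25.63 / 5.336e+08 = 8.814e-14 m³/m.

value=8.814e-14 m^3/m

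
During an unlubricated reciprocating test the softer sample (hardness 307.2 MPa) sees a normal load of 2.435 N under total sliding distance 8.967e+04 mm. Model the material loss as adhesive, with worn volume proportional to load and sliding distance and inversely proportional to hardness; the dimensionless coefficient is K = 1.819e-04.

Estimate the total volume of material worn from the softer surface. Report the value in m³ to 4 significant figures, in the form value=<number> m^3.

value=1.293e-10 m^3

Intermediate values are shown rounded — each operation holds full precision, and rounded once at the end, at 4 significant figures.
Distance L = 8.967e+04 mm = 89.67 m.
Hardness H = 307.2 MPa = 3.072e+08 Pa.
In SI base units, W = 2.435 N, H = 3.072e+08 Pa, K = 1.819e-04.
Archard volume V = K·W·L/H = 1.819e-04 · 2.435 · 89.67 / 3.072e+08 = 1.293e-10 m³.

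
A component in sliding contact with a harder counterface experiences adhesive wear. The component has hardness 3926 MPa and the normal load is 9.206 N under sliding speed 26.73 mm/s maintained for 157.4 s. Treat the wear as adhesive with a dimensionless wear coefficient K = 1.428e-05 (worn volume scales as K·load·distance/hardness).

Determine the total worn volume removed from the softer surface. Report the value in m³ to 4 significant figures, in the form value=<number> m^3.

The intermediates appear rounded — every step maintains exact precision, and one last rounding: four significant digits.
Convert: Sliding speed v = 26.73 mm/s = 0.02673 m/s. The distance L = v·t = 0.02673 m/s × 157.4 s = 4.207 m.
Convert: Hardness H = 3926 MPa = 3.926e+09 Pa.
As SI base values: W = 9.206 N, H = 3.926e+09 Pa, K = 1.428e-05.
By Archard's law, V = K·W·L/H = 1.428e-05 · 9.206 · 4.207 / 3.926e+09 = 1.409e-13 m³.

value=1.409e-13 m^3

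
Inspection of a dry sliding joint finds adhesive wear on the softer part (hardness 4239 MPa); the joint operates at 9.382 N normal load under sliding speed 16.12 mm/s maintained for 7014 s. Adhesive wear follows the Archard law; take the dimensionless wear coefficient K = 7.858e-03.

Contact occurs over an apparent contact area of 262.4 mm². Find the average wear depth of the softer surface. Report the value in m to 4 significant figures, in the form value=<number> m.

Every step holds full float precision; printed values are rounded — a lone final rounding to four significant figures.
Sliding speed v = 16.12 mm/s = 0.01612 m/s. Sliding distance L = v·t = 0.01612 m/s × 7014 s = 113.1 m.
Hardness H = 4239 MPa = 4.239e+09 Pa.
Contact area A = 262.4 mm² = 2.624e-04 m².
In SI base units: W = 9.382 N, H = 4.239e+09 Pa, K = 7.858e-03.
The Archard volume V = K·W·L/H = 7.858e-03 · 9.382 · 113.1 / 4.239e+09 = 1.966e-09 m³.
Average depth h = V/A = 1.966e-09 / 2.624e-04 = 7.494e-06 m.

value=7.494e-06 m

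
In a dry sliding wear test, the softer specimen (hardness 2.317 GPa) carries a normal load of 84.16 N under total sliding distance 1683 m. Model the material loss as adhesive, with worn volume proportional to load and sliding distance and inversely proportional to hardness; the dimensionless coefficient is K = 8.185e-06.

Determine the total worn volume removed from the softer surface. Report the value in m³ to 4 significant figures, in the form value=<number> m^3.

value=5.004e-10 m^3

Intermediate values appear rounded, and all working math carries exact precision, and one last rounding to 4 significant figures.
Convert: Hardness H = 2.317 GPa = 2.317e+09 Pa.
Expressed in SI base units: W = 84.16 N, H = 2.317e+09 Pa, K = 8.185e-06.
Worn volume V = K·W·L/H = 8.185e-06 · 84.16 · 1683 / 2.317e+09 = 5.004e-10 m³.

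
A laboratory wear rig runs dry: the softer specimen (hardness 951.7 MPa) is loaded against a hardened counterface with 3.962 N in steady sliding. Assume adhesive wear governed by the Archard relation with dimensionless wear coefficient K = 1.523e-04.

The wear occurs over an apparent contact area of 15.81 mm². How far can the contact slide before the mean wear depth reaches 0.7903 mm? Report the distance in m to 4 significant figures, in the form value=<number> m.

value=1.971e+04 m

All arithmetic holds full float precision, and shown intermediates are rounded; a single final rounding to 4 significant digits.
Convert: Hardness H = 951.7 MPa = 9.517e+08 Pa.
Convert: Contact area A = 15.81 mm² = 1.581e-05 m².
Convert: Depth limit h_lim = 0.7903 mm = 7.903e-04 m.
Working in SI base units: W = 3.962 N, H = 9.517e+08 Pa, K = 1.523e-04.
Permissible volume V_lim = h_lim·A = 7.903e-04 · 1.581e-05 = 1.249e-08 m³.
Sliding life L = V_lim·H/(K·W) = 1.249e-08 · 9.517e+08 / (1.523e-04 · 3.962) = 1.971e+04 m.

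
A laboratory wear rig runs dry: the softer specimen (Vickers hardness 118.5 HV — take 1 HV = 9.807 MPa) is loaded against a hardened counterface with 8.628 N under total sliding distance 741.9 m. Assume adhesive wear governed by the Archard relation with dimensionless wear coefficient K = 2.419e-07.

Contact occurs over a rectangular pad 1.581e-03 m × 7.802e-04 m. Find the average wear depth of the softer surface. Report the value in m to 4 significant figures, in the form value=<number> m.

value=1.080e-06 m

Intermediates are shown rounded, and each operation maintains full precision. Rounded just once, at 4 significant figures.
Hardness H = 118.5 HV × 9.807 MPa/HV = 1162 MPa = 1.162e+09 Pa.
Contact area A = 1.581e-03 m × 7.802e-04 m = 1.233e-06 m².
Expressed in SI base units: W = 8.628 N, H = 1.162e+09 Pa, K = 2.419e-07.
Apply Archard: V = K·W·L/H = 2.419e-07 · 8.628 · 741.9 / 1.162e+09 = 1.332e-12 m³.
Mean depth h = V/A = 1.332e-12 / 1.233e-06 = 1.080e-06 m.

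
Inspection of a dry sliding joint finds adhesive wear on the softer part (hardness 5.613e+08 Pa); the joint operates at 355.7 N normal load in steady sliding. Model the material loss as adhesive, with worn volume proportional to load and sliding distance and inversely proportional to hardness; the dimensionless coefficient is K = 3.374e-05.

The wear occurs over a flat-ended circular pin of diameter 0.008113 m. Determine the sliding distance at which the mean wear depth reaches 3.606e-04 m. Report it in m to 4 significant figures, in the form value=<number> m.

Printed values are rounded, and the computation holds full float precision — one final rounding: four significant digits.
Convert: Contact area A = π·d²/4 = π·(0.008113 m)²/4 = 5.170e-05 m².
Expressed in SI base units: W = 355.7 N, H = 5.613e+08 Pa, K = 3.374e-05.
Limit volume V_lim = h_lim·A = 3.606e-04 · 5.170e-05 = 1.864e-08 m³.
Life L = V_lim·H/(K·W) = 1.864e-08 · 5.613e+08 / (3.374e-05 · 355.7) = 871.9 m.

value=871.9 m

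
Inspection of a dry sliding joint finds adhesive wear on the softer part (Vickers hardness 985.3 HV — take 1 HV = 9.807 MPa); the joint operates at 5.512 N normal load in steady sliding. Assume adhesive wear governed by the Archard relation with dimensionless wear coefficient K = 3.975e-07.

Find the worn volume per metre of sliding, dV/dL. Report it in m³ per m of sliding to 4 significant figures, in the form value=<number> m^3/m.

Each operation carries exact precision. Shown intermediates are rounded. Rounded once at the end to 4 significant figures.
Hardness H = 985.3 HV × 9.807 MPa/HV = 9663 MPa = 9.663e+09 Pa.
Collected in SI base units: W = 5.512 N, H = 9.663e+09 Pa, K = 3.975e-07.
Volumetric rate dV/dL = K·W/H, per unit distance: 3.975e-07 · 5.512 / 9.663e+09 = 2.267e-16 m³/m.

value=2.267e-16 m^3/m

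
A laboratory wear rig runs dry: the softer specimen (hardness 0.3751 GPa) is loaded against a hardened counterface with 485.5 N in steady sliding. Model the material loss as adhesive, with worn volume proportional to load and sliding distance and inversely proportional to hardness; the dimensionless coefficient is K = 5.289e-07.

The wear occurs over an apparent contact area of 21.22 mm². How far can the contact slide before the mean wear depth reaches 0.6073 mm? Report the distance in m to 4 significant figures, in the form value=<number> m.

Every step keeps full float precision; intermediates are displayed rounded. Rounded once at the end: four significant digits.
Hardness H = 0.3751 GPa = 3.751e+08 Pa.
Contact area A = 21.22 mm² = 2.122e-05 m².
Depth limit h_lim = 0.6073 mm = 6.073e-04 m.
SI base units throughout: W = 485.5 N, H = 3.751e+08 Pa, K = 5.289e-07.
Volume at the limit: V_lim = h_lim·A = 6.073e-04 · 2.122e-05 = 1.289e-08 m³.
Sliding life L = V_lim·H/(K·W) = 1.289e-08 · 3.751e+08 / (5.289e-07 · 485.5) = 1.882e+04 m.

value=1.882e+04 m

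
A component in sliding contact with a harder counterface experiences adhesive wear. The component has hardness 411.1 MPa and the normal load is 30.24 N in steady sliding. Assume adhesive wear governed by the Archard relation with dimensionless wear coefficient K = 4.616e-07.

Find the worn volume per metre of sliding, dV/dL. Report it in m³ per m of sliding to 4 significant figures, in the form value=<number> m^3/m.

The computation keeps exact precision — the intermediates are printed rounded, and one last rounding: 4 significant digits.
Convert: Hardness H = 411.1 MPa = 4.111e+08 Pa.
In SI base units: W = 30.24 N, H = 4.111e+08 Pa, K = 4.616e-07.
Rate of wear dV/dL = K·W/H — distance-free: 4.616e-07 · 30.24 / 4.111e+08 = 3.395e-14 m³/m.

value=3.395e-14 m^3/m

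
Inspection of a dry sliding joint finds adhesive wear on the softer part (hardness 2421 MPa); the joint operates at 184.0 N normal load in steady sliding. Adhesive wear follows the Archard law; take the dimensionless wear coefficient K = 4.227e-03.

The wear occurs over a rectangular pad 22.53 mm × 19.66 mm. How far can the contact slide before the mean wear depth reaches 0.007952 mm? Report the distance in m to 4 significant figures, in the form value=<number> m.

The computation runs at full float precision; quoted intermediates are rounded. Rounded just once, at four significant figures.
Convert: Hardness H = 2421 MPa = 2.421e+09 Pa.
Convert: Pad sides 22.53 mm × 19.66 mm = 0.02253 m × 0.01966 m. Contact area A = 0.02253 m × 0.01966 m = 4.429e-04 m².
Convert: Depth limit h_lim = 0.007952 mm = 7.952e-06 m.
In SI base units, W = 184.0 N, H = 2.421e+09 Pa, K = 4.227e-03.
Allowed volume V_lim = h_lim·A = 7.952e-06 · 4.429e-04 = 3.522e-09 m³.
Inverting, life L = V_lim·H/(K·W) = 3.522e-09 · 2.421e+09 / (4.227e-03 · 184.0) = 10.96 m.

value=10.96 m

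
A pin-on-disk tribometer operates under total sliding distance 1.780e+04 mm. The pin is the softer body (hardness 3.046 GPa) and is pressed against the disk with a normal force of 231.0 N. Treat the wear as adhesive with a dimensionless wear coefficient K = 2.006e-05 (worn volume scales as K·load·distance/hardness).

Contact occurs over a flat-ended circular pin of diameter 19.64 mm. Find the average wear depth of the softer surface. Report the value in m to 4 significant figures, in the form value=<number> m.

Every step keeps full precision — intermediate values appear rounded, and a lone final rounding to 4 significant figures.
Convert: Sliding distance L = 1.780e+04 mm = 17.80 m.
Convert: Hardness H = 3.046 GPa = 3.046e+09 Pa.
Convert: Pin diameter d = 19.64 mm = 0.01964 m. Contact area A = π·d²/4 = π·(0.01964 m)²/4 = 3.030e-04 m².
Expressed in SI base units: W = 231.0 N, H = 3.046e+09 Pa, K = 2.006e-05.
Archard volume V = K·W·L/H = 2.006e-05 · 231.0 · 17.80 / 3.046e+09 = 2.708e-11 m³.
Wear depth h = V/A = 2.708e-11 / 3.030e-04 = 8.938e-08 m.

value=8.938e-08 m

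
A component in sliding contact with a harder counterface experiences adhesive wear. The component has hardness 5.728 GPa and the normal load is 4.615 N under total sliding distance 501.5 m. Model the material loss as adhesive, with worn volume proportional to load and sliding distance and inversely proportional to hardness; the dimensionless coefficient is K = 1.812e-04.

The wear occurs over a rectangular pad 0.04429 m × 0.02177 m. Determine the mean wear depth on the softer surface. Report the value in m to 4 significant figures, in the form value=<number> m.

Intermediates are displayed rounded — all working math keeps full precision, and rounded just once to 4 significant figures.
Convert: Hardness H = 5.728 GPa = 5.728e+09 Pa.
Convert: Contact area A = 0.04429 m × 0.02177 m = 9.642e-04 m².
In SI base units: W = 4.615 N, H = 5.728e+09 Pa, K = 1.812e-04.
Archard volume V = K·W·L/H = 1.812e-04 · 4.615 · 501.5 / 5.728e+09 = 7.321e-11 m³.
Mean wear depth h = V/A = 7.321e-11 / 9.642e-04 = 7.593e-08 m.

value=7.593e-08 m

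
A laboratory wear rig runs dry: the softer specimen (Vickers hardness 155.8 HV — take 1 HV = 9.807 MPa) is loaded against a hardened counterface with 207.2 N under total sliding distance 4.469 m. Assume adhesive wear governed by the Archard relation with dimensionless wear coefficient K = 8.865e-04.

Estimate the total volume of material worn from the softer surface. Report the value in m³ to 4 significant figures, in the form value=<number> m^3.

value=5.372e-10 m^3

Each operation runs at full float precision — intermediates appear rounded. Rounded once at the end to 4 significant figures.
Hardness H = 155.8 HV × 9.807 MPa/HV = 1528 MPa = 1.528e+09 Pa.
As SI base values: W = 207.2 N, H = 1.528e+09 Pa, K = 8.865e-04.
Archard relation: V = K·W·L/H = 8.865e-04 · 207.2 · 4.469 / 1.528e+09 = 5.372e-10 m³.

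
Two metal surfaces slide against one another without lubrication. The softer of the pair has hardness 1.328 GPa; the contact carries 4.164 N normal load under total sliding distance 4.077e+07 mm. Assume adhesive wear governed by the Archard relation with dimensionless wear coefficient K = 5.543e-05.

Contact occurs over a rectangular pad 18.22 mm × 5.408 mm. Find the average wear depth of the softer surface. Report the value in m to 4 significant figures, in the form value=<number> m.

value=7.191e-05 m

All arithmetic holds exact precision. Printed values are rounded — rounded once at the end, at 4 significant figures.
Sliding distance L = 4.077e+07 mm = 4.077e+04 m.
Hardness H = 1.328 GPa = 1.328e+09 Pa.
Pad sides 18.22 mm × 5.408 mm = 0.01822 m × 0.005408 m. Contact area A = 0.01822 m × 0.005408 m = 9.853e-05 m².
In SI base units, W = 4.164 N, H = 1.328e+09 Pa, K = 5.543e-05.
Worn volume V = K·W·L/H = 5.543e-05 · 4.164 · 4.077e+04 / 1.328e+09 = 7.086e-09 m³.
Depth of wear h = V/A = 7.086e-09 / 9.853e-05 = 7.191e-05 m.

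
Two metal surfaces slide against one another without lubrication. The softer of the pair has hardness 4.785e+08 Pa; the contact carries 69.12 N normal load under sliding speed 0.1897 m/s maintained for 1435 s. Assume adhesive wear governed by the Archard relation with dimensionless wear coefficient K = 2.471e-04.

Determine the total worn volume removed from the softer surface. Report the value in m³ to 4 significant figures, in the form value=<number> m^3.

value=9.717e-09 m^3

All arithmetic runs at full precision. Shown intermediates are rounded — a lone final rounding, at four significant figures.
Convert: Path length L = v·t = 0.1897 m/s × 1435 s = 272.2 m.
As SI base values: W = 69.12 N, H = 4.785e+08 Pa, K = 2.471e-04.
Volume removed: V = K·W·L/H = 2.471e-04 · 69.12 · 272.2 / 4.785e+08 = 9.717e-09 m³.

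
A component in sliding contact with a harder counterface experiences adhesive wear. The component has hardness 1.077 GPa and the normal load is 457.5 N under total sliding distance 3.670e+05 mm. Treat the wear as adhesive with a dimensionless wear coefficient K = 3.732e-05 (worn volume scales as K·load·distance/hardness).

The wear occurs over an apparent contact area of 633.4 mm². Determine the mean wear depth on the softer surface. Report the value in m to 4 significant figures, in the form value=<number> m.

The algebra runs at full float precision — intermediate values are shown rounded — one last rounding to 4 significant digits.
Convert: Total distance L = 3.670e+05 mm = 367.0 m.
Convert: Hardness H = 1.077 GPa = 1.077e+09 Pa.
Convert: Contact area A = 633.4 mm² = 6.334e-04 m².
SI base units throughout: W = 457.5 N, H = 1.077e+09 Pa, K = 3.732e-05.
Worn volume V = K·W·L/H = 3.732e-05 · 457.5 · 367.0 / 1.077e+09 = 5.818e-09 m³.
Mean depth h = V/A = 5.818e-09 / 6.334e-04 = 9.186e-06 m.

value=9.186e-06 m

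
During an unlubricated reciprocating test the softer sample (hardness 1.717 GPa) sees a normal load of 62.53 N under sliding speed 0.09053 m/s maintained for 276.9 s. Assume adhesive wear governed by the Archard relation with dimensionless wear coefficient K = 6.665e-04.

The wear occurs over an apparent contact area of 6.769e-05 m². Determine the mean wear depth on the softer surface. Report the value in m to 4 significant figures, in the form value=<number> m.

Each operation runs at exact precision, and shown intermediates are rounded — a lone final rounding, at four significant figures.
Distance covered L = v·t = 0.09053 m/s × 276.9 s = 25.07 m.
Hardness H = 1.717 GPa = 1.717e+09 Pa.
Restated in SI base units: W = 62.53 N, H = 1.717e+09 Pa, K = 6.665e-04.
Apply Archard: V = K·W·L/H = 6.665e-04 · 62.53 · 25.07 / 1.717e+09 = 6.085e-10 m³.
Wear depth h = V/A = 6.085e-10 / 6.769e-05 = 8.989e-06 m.

value=8.989e-06 m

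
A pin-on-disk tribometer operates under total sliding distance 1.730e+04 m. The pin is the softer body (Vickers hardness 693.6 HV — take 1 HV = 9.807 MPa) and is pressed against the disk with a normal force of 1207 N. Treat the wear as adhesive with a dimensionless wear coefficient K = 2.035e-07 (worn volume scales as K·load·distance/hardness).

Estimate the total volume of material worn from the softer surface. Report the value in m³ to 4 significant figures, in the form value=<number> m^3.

value=6.247e-10 m^3

Intermediates appear rounded — all arithmetic holds exact precision; a lone final rounding: 4 significant digits.
Convert: Hardness H = 693.6 HV × 9.807 MPa/HV = 6802 MPa = 6.802e+09 Pa.
SI base units throughout: W = 1207 N, H = 6.802e+09 Pa, K = 2.035e-07.
Wear volume V = K·W·L/H = 2.035e-07 · 1207 · 1.730e+04 / 6.802e+09 = 6.247e-10 m³.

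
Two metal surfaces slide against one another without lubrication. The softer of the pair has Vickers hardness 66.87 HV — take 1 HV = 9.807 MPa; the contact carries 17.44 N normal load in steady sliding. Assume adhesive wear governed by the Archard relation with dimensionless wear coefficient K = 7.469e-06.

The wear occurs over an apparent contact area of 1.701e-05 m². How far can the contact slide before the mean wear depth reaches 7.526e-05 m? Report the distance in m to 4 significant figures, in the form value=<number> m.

value=6445 m

Every step carries exact precision — shown intermediates are rounded; a single final rounding: four significant figures.
Hardness H = 66.87 HV × 9.807 MPa/HV = 655.8 MPa = 6.558e+08 Pa.
SI base units throughout: W = 17.44 N, H = 6.558e+08 Pa, K = 7.469e-06.
Wearable volume V_lim = h_lim·A = 7.526e-05 · 1.701e-05 = 1.280e-09 m³.
Sliding life L = V_lim·H/(K·W) = 1.280e-09 · 6.558e+08 / (7.469e-06 · 17.44) = 6445 m.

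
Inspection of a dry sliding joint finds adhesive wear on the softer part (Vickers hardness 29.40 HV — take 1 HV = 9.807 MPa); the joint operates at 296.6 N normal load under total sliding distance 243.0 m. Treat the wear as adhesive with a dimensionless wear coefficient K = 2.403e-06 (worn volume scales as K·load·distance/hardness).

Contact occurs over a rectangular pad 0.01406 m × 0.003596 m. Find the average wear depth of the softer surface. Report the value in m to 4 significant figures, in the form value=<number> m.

value=1.188e-05 m

The algebra maintains full precision, and the intermediates are printed rounded; rounded just once, at 4 significant figures.
Convert: Hardness H = 29.40 HV × 9.807 MPa/HV = 288.3 MPa = 2.883e+08 Pa.
Convert: Contact area A = 0.01406 m × 0.003596 m = 5.056e-05 m².
Collected in SI base units: W = 296.6 N, H = 2.883e+08 Pa, K = 2.403e-06.
Archard volume V = K·W·L/H = 2.403e-06 · 296.6 · 243.0 / 2.883e+08 = 6.007e-10 m³.
Mean depth h = V/A = 6.007e-10 / 5.056e-05 = 1.188e-05 m.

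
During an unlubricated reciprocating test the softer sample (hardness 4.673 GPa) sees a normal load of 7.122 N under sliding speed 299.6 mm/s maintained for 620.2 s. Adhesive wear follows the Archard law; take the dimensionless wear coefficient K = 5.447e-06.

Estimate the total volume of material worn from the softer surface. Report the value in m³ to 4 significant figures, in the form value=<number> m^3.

value=1.543e-12 m^3

The algebra carries exact precision — the intermediates are printed rounded, and one last rounding: 4 significant digits.
Convert: Sliding speed v = 299.6 mm/s = 0.2996 m/s. Sliding distance L = v·t = 0.2996 m/s × 620.2 s = 185.8 m.
Convert: Hardness H = 4.673 GPa = 4.673e+09 Pa.
Working in SI base units: W = 7.122 N, H = 4.673e+09 Pa, K = 5.447e-06.
The Archard volume V = K·W·L/H = 5.447e-06 · 7.122 · 185.8 / 4.673e+09 = 1.543e-12 m³.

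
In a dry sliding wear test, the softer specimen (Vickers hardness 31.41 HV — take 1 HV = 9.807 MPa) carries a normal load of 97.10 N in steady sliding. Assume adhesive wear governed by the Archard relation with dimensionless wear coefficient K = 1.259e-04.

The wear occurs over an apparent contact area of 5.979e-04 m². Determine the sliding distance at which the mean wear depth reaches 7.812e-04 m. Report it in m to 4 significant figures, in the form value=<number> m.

value=1.177e+04 m

Intermediates are displayed rounded; every step runs at exact precision; one final rounding: 4 significant digits.
Hardness H = 31.41 HV × 9.807 MPa/HV = 308.0 MPa = 3.080e+08 Pa.
As SI base values: W = 97.10 N, H = 3.080e+08 Pa, K = 1.259e-04.
Wearable volume V_lim = h_lim·A = 7.812e-04 · 5.979e-04 = 4.671e-07 m³.
So the life L = V_lim·H/(K·W) = 4.671e-07 · 3.080e+08 / (1.259e-04 · 97.10) = 1.177e+04 m.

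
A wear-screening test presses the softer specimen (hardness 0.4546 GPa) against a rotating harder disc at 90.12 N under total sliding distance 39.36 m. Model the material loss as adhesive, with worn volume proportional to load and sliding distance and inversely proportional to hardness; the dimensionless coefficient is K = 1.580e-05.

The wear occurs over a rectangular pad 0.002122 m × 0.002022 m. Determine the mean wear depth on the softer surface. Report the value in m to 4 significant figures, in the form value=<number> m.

Intermediate values are printed rounded — every step keeps full precision. Rounded once at the end to four significant digits.
Convert: Hardness H = 0.4546 GPa = 4.546e+08 Pa.
Convert: Contact area A = 0.002122 m × 0.002022 m = 4.291e-06 m².
Working in SI base units: W = 90.12 N, H = 4.546e+08 Pa, K = 1.580e-05.
Apply Archard: V = K·W·L/H = 1.580e-05 · 90.12 · 39.36 / 4.546e+08 = 1.233e-10 m³.
Mean wear depth h = V/A = 1.233e-10 / 4.291e-06 = 2.873e-05 m.

value=2.873e-05 m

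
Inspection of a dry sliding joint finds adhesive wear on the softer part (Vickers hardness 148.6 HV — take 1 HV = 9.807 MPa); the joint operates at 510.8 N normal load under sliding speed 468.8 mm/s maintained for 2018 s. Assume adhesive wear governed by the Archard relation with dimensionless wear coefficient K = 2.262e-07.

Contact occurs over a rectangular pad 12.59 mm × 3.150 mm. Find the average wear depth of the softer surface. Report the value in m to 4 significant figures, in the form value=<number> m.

All working math keeps full precision; intermediate values are displayed rounded — rounded once at the end: 4 significant figures.
Convert: Sliding speed v = 468.8 mm/s = 0.4688 m/s. Total distance L = v·t = 0.4688 m/s × 2018 s = 946.0 m.
Convert: Hardness H = 148.6 HV × 9.807 MPa/HV = 1457 MPa = 1.457e+09 Pa.
Convert: Pad sides 12.59 mm × 3.150 mm = 0.01259 m × 0.003150 m. Contact area A = 0.01259 m × 0.003150 m = 3.966e-05 m².
In SI base units, W = 510.8 N, H = 1.457e+09 Pa, K = 2.262e-07.
The Archard volume V = K·W·L/H = 2.262e-07 · 510.8 · 946.0 / 1.457e+09 = 7.501e-11 m³.
Depth h = V/A = 7.501e-11 / 3.966e-05 = 1.891e-06 m.

value=1.891e-06 m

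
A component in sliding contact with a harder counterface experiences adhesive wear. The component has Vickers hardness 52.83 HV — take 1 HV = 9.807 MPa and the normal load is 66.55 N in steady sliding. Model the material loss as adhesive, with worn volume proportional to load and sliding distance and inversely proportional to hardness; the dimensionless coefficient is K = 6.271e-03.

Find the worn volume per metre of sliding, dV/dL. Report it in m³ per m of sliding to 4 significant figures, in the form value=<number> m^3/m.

Shown intermediates are rounded. All working math carries exact precision; a single final rounding to four significant digits.
Convert: Hardness H = 52.83 HV × 9.807 MPa/HV = 518.1 MPa = 5.181e+08 Pa.
SI base units throughout: W = 66.55 N, H = 5.181e+08 Pa, K = 6.271e-03.
Volumetric rate dV/dL = K·W/H (no L dependence): 6.271e-03 · 66.55 / 5.181e+08 = 8.055e-10 m³/m.

value=8.055e-10 m^3/m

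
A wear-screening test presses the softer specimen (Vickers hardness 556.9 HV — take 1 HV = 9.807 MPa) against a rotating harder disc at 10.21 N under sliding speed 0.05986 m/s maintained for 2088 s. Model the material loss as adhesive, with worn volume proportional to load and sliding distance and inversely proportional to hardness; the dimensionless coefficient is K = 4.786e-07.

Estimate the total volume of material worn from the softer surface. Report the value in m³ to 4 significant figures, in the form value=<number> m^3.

Quoted intermediates are rounded — the algebra keeps full float precision, and rounded once at the end: 4 significant figures.
Convert: Path length L = v·t = 0.05986 m/s × 2088 s = 125.0 m.
Convert: Hardness H = 556.9 HV × 9.807 MPa/HV = 5462 MPa = 5.462e+09 Pa.
As SI base values: W = 10.21 N, H = 5.462e+09 Pa, K = 4.786e-07.
Worn volume V = K·W·L/H = 4.786e-07 · 10.21 · 125.0 / 5.462e+09 = 1.118e-13 m³.

value=1.118e-13 m^3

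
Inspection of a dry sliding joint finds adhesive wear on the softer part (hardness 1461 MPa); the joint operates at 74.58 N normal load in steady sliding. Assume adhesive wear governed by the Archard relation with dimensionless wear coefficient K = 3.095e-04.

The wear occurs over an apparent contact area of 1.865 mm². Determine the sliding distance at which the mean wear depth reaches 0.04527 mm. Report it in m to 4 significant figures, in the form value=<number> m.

value=5.344 m

All working math carries full precision, and the intermediates appear rounded; rounded once at the end: 4 significant figures.
Convert: Hardness H = 1461 MPa = 1.461e+09 Pa.
Convert: Contact area A = 1.865 mm² = 1.865e-06 m².
Convert: Depth limit h_lim = 0.04527 mm = 4.527e-05 m.
In SI base units: W = 74.58 N, H = 1.461e+09 Pa, K = 3.095e-04.
Limit volume V_lim = h_lim·A = 4.527e-05 · 1.865e-06 = 8.443e-11 m³.
Life L = V_lim·H/(K·W) = 8.443e-11 · 1.461e+09 / (3.095e-04 · 74.58) = 5.344 m.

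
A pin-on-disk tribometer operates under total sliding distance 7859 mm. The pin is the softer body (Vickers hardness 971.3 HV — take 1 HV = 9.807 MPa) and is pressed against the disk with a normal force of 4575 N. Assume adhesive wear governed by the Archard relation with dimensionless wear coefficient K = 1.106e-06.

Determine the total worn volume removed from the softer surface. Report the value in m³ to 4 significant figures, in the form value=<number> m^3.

Intermediates are printed rounded; all arithmetic carries exact precision, and one final rounding: four significant figures.
Convert: Distance covered L = 7859 mm = 7.859 m.
Convert: Hardness H = 971.3 HV × 9.807 MPa/HV = 9526 MPa = 9.526e+09 Pa.
Collected in SI base units: W = 4575 N, H = 9.526e+09 Pa, K = 1.106e-06.
By Archard's law, V = K·W·L/H = 1.106e-06 · 4575 · 7.859 / 9.526e+09 = 4.175e-12 m³.

value=4.175e-12 m^3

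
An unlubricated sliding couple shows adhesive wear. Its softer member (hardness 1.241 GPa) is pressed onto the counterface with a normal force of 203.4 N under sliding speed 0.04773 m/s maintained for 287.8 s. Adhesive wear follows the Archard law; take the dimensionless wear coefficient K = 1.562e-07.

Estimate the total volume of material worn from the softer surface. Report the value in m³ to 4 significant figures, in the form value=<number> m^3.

value=3.517e-13 m^3

All working math runs at full float precision; intermediates appear rounded — rounded once at the end: four significant figures.
Total distance L = v·t = 0.04773 m/s × 287.8 s = 13.74 m.
Hardness H = 1.241 GPa = 1.241e+09 Pa.
SI base units throughout: W = 203.4 N, H = 1.241e+09 Pa, K = 1.562e-07.
Wear volume V = K·W·L/H = 1.562e-07 · 203.4 · 13.74 / 1.241e+09 = 3.517e-13 m³.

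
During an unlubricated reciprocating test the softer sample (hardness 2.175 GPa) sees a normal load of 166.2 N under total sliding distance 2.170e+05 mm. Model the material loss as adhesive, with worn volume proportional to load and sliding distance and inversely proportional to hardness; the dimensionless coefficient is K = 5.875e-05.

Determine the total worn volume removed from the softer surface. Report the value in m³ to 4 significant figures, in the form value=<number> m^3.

The algebra holds full float precision; intermediates are shown rounded, and rounded once at the end, at 4 significant figures.
Convert: Total distance L = 2.170e+05 mm = 217.0 m.
Convert: Hardness H = 2.175 GPa = 2.175e+09 Pa.
Expressed in SI base units: W = 166.2 N, H = 2.175e+09 Pa, K = 5.875e-05.
By Archard's law, V = K·W·L/H = 5.875e-05 · 166.2 · 217.0 / 2.175e+09 = 9.742e-10 m³.

value=9.742e-10 m^3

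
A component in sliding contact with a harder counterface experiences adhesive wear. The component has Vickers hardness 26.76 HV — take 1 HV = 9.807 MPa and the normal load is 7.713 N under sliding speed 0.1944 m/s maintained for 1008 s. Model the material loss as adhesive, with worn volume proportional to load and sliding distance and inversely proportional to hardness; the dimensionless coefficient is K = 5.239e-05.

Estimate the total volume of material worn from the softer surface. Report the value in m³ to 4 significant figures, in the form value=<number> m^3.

value=3.017e-10 m^3

The algebra carries full float precision — shown intermediates are rounded — one final rounding, at four significant figures.
The distance L = v·t = 0.1944 m/s × 1008 s = 196.0 m.
Hardness H = 26.76 HV × 9.807 MPa/HV = 262.4 MPa = 2.624e+08 Pa.
Working in SI base units: W = 7.713 N, H = 2.624e+08 Pa, K = 5.239e-05.
Archard volume V = K·W·L/H = 5.239e-05 · 7.713 · 196.0 / 2.624e+08 = 3.017e-10 m³.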